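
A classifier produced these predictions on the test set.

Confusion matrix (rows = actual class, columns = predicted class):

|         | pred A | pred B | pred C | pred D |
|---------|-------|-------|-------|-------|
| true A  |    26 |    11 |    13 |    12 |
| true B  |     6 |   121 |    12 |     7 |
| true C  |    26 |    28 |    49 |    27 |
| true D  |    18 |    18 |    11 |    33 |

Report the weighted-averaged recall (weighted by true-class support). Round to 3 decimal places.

Per-class recall (TP/(TP+FN)):
  A: TP=26, FN=11+13+12=36 → 26/62 = 0.4194
  B: TP=121, FN=6+12+7=25 → 121/146 = 0.8288
  C: TP=49, FN=26+28+27=81 → 49/130 = 0.3769
  D: TP=33, FN=18+18+11=47 → 33/80 = 0.4125
Weighted-recall = Σ (supportᵢ/N)·recallᵢ with N=418: (62/418)·0.4194 + (146/418)·0.8288 + (130/418)·0.3769 + (80/418)·0.4125 = 0.548

0.548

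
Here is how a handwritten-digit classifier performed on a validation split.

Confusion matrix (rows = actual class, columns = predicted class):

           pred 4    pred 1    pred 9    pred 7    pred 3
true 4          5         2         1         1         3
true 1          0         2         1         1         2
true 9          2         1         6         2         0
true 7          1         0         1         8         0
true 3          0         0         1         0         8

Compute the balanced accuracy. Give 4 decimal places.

0.5969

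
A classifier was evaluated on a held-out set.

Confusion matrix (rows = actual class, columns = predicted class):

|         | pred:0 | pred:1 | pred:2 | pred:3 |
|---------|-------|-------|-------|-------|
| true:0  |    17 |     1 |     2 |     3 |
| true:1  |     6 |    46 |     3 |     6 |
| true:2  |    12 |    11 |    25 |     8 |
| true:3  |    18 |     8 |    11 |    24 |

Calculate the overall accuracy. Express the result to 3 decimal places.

0.557

Accuracy = trace / total = (17+46+25+24=112) / 201 = 112/201 = 0.557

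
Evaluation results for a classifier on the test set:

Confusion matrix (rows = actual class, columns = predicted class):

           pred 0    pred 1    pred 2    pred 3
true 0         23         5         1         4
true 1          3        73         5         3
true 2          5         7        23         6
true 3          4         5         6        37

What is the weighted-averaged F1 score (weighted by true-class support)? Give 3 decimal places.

Per-class F1 score (2·TP/(2·TP+FP+FN)):
  0: TP=23, FP=3+5+4=12, FN=5+1+4=10 → 46/68 = 0.6765
  1: TP=73, FP=5+7+5=17, FN=3+5+3=11 → 146/174 = 0.8391
  2: TP=23, FP=1+5+6=12, FN=5+7+6=18 → 46/76 = 0.6053
  3: TP=37, FP=4+3+6=13, FN=4+5+6=15 → 74/102 = 0.7255
Weighted-F1 score = Σ (supportᵢ/N)·F1 scoreᵢ with N=210: (33/210)·0.6765 + (84/210)·0.8391 + (41/210)·0.6053 + (52/210)·0.7255 = 0.740

0.740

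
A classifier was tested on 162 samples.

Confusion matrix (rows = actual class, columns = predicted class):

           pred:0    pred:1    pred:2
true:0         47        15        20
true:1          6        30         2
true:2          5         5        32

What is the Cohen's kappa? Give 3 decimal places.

Observed agreement pₒ = trace/N = 109/162 = 0.6728
Expected agreement pₑ = Σ (rowᵢ·colᵢ)/N² = (82·58 + 38·50 + 42·54)/162² = 0.3400
κ = (pₒ − pₑ)/(1 − pₑ) = (0.6728 − 0.3400)/(1 − 0.3400) = 0.504

0.504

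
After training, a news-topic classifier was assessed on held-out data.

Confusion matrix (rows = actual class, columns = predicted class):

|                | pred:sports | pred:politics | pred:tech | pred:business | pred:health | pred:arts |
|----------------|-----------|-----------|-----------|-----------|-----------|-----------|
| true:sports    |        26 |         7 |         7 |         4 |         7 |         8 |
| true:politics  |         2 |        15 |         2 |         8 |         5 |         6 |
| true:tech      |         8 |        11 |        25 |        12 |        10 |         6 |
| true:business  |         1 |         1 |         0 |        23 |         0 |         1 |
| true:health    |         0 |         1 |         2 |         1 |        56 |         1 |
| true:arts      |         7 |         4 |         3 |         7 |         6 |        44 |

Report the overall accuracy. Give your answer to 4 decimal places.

0.5780

Accuracy = trace / total = (26+15+25+23+56+44=189) / 327 = 189/327 = 0.5780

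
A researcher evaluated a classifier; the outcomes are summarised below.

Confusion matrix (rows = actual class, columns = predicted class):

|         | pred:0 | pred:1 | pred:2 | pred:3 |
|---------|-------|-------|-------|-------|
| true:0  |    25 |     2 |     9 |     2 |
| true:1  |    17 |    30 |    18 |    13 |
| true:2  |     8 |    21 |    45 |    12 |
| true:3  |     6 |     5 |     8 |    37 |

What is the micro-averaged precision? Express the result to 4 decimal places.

Micro-averaging pools counts across classes: ΣTP=137, ΣFP=121, ΣFN=121.
Micro-precision = TP/(TP+FP) on pooled counts = 0.5310 (equals overall accuracy in single-label multiclass).

0.5310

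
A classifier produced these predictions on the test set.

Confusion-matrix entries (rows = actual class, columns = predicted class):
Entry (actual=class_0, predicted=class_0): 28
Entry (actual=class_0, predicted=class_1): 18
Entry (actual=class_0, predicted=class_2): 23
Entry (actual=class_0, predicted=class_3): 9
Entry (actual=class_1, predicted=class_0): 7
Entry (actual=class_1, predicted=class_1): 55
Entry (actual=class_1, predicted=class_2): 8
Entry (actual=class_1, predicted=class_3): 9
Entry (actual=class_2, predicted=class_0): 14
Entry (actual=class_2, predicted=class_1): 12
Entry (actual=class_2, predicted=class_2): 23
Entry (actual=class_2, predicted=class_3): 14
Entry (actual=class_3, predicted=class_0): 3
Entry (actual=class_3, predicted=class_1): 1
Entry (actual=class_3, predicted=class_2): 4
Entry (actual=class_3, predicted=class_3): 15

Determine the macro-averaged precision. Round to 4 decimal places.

0.4734

Per-class precision (TP/(TP+FP)):
  class_0: TP=28, FP=7+14+3=24 → 28/52 = 0.53846
  class_1: TP=55, FP=18+12+1=31 → 55/86 = 0.63953
  class_2: TP=23, FP=23+8+4=35 → 23/58 = 0.39655
  class_3: TP=15, FP=9+9+14=32 → 15/47 = 0.31915
Macro-precision = mean = (0.53846 + 0.63953 + 0.39655 + 0.31915) / 4 = 0.4734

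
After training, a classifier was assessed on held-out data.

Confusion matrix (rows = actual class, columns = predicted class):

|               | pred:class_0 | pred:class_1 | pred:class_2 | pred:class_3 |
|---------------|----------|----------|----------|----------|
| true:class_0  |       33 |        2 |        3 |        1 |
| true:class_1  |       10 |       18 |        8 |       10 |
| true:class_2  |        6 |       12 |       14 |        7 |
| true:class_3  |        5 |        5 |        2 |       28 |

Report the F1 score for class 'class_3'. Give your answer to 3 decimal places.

Treat 'class_3' as positive and all other classes as negative.
F1 score = 2·TP/(2·TP+FP+FN).
class_3: TP=28, FP=1+10+7=18, FN=5+5+2=12 → 56/86 = 0.6512

0.651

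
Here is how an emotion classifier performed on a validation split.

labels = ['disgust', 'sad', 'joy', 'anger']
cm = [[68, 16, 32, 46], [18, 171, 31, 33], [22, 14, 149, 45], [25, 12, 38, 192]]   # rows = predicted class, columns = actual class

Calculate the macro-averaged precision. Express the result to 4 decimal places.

Per-class precision (TP/(TP+FP)):
  disgust: TP=68, FP=16+32+46=94 → 68/162 = 0.41975
  sad: TP=171, FP=18+31+33=82 → 171/253 = 0.67589
  joy: TP=149, FP=22+14+45=81 → 149/230 = 0.64783
  anger: TP=192, FP=25+12+38=75 → 192/267 = 0.71910
Macro-precision = mean = (0.41975 + 0.67589 + 0.64783 + 0.71910) / 4 = 0.6156

0.6156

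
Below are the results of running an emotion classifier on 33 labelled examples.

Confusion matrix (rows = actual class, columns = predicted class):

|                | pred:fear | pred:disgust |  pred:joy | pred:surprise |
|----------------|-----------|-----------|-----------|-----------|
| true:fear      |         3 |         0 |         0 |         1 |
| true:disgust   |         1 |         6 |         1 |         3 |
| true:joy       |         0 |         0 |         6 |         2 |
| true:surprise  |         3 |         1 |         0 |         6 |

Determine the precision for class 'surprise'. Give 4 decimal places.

One-vs-rest for 'surprise': TP = diagonal; FP = other classes predicted 'surprise'; FN = 'surprise' predicted as other.
precision = TP/(TP+FP).
surprise: TP=6, FP=1+3+2=6 → 6/12 = 0.50000

0.5000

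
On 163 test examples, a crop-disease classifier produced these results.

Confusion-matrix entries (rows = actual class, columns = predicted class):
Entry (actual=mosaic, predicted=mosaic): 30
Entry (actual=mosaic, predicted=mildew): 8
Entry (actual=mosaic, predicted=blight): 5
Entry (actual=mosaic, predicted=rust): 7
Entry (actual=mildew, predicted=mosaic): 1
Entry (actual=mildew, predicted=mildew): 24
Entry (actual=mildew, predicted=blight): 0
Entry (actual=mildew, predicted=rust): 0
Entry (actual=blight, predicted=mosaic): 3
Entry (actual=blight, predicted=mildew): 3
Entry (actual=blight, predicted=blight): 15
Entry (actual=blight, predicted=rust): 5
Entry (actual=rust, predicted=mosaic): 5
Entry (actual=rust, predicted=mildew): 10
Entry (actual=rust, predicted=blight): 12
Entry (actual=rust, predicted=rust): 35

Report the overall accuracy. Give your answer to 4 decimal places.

Accuracy = trace / total = (30+24+15+35=104) / 163 = 104/163 = 0.6380

0.6380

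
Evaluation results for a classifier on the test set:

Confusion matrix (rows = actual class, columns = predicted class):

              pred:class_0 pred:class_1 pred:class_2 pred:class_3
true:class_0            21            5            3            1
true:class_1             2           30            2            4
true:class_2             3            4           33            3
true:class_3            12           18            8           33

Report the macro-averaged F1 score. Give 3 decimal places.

0.645

Per-class F1 score (2·TP/(2·TP+FP+FN)):
  class_0: TP=21, FP=2+3+12=17, FN=5+3+1=9 → 42/68 = 0.6176
  class_1: TP=30, FP=5+4+18=27, FN=2+2+4=8 → 60/95 = 0.6316
  class_2: TP=33, FP=3+2+8=13, FN=3+4+3=10 → 66/89 = 0.7416
  class_3: TP=33, FP=1+4+3=8, FN=12+18+8=38 → 66/112 = 0.5893
Macro-F1 score = mean = (0.6176 + 0.6316 + 0.7416 + 0.5893) / 4 = 0.645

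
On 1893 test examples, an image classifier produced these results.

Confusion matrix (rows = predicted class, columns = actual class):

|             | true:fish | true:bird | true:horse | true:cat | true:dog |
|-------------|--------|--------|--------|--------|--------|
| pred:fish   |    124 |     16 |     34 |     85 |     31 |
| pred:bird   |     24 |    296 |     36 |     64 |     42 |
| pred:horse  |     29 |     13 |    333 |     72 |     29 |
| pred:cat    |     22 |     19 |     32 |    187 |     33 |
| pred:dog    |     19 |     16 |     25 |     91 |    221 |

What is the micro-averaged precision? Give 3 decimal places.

0.613

Micro-averaging pools counts across classes: ΣTP=1161, ΣFP=732, ΣFN=732.
Micro-precision = TP/(TP+FP) on pooled counts = 0.613 (equals overall accuracy in single-label multiclass).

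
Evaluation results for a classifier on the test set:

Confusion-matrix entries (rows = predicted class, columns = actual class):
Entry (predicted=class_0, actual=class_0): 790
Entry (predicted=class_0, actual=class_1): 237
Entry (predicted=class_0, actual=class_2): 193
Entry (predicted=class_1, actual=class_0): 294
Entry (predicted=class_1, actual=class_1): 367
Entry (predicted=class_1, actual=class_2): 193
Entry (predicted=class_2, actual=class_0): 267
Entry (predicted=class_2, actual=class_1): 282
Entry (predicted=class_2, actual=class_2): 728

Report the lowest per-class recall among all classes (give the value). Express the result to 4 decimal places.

Per-class recall (TP/(TP+FN)):
  class_0: TP=790, FN=294+267=561 → 790/1351 = 0.58475
  class_1: TP=367, FN=237+282=519 → 367/886 = 0.41422
  class_2: TP=728, FN=193+193=386 → 728/1114 = 0.65350
Lowest is class 'class_1' with recall = 0.4142.

0.4142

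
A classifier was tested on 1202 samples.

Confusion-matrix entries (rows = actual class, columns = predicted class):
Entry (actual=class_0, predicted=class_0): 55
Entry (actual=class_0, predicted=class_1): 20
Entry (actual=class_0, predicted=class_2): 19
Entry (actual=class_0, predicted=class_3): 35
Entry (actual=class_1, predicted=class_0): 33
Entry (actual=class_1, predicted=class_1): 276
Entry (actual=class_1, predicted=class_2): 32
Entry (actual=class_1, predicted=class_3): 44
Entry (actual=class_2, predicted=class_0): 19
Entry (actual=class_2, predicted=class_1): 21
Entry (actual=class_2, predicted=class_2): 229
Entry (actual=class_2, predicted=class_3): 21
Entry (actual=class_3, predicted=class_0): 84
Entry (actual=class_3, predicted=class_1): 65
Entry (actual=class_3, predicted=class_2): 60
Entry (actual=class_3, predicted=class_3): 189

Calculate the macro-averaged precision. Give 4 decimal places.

Per-class precision (TP/(TP+FP)):
  class_0: TP=55, FP=33+19+84=136 → 55/191 = 0.28796
  class_1: TP=276, FP=20+21+65=106 → 276/382 = 0.72251
  class_2: TP=229, FP=19+32+60=111 → 229/340 = 0.67353
  class_3: TP=189, FP=35+44+21=100 → 189/289 = 0.65398
Macro-precision = mean = (0.28796 + 0.72251 + 0.67353 + 0.65398) / 4 = 0.5845

0.5845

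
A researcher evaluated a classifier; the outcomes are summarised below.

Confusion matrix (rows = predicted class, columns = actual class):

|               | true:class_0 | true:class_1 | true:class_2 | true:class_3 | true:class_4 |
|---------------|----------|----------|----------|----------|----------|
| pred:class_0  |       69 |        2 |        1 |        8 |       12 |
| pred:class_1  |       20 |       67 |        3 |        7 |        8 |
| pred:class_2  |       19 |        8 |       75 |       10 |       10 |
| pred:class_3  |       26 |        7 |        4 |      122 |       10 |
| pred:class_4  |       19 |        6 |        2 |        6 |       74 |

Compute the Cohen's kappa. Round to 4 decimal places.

0.6034

Observed agreement pₒ = trace/N = 407/595 = 0.68403
Expected agreement pₑ = Σ (rowᵢ·colᵢ)/N² = (153·92 + 90·105 + 85·122 + 153·169 + 114·107)/595² = 0.20324
κ = (pₒ − pₑ)/(1 − pₑ) = (0.68403 − 0.20324)/(1 − 0.20324) = 0.6034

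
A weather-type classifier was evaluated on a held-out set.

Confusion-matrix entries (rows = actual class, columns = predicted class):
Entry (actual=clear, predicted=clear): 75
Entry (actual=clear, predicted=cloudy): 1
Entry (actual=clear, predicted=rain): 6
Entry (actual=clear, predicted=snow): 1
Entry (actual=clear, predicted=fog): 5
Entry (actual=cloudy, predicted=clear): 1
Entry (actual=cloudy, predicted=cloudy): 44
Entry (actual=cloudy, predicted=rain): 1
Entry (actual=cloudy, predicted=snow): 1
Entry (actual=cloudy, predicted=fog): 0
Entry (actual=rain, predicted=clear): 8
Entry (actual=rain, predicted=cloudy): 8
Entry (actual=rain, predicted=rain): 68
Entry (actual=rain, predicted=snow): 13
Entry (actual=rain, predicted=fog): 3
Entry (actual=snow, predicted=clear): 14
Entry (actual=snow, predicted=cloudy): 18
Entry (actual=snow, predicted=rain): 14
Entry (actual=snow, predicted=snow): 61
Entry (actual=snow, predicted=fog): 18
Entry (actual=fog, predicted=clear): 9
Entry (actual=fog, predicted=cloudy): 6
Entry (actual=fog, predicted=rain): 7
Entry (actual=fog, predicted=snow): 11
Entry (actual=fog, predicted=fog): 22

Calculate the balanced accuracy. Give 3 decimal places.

0.671

Balanced accuracy = mean of per-class recall.
  clear: recall = 75/88 = 0.8523
  cloudy: recall = 44/47 = 0.9362
  rain: recall = 68/100 = 0.6800
  snow: recall = 61/125 = 0.4880
  fog: recall = 22/55 = 0.4000
Mean = (0.8523 + 0.9362 + 0.6800 + 0.4880 + 0.4000) / 5 = 0.671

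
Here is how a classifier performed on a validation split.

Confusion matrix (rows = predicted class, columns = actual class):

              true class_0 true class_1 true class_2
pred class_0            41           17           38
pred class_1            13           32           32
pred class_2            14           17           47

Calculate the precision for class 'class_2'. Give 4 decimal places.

Take TP from the diagonal, FP from the rest of the 'class_2' prediction marginal, FN from the rest of the 'class_2' actual marginal.
precision = TP/(TP+FP).
class_2: TP=47, FP=14+17=31 → 47/78 = 0.60256

0.6026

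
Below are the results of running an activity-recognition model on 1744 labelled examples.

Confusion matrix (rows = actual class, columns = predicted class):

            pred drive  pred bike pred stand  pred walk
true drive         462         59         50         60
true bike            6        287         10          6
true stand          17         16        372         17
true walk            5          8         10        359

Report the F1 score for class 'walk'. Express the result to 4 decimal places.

0.8714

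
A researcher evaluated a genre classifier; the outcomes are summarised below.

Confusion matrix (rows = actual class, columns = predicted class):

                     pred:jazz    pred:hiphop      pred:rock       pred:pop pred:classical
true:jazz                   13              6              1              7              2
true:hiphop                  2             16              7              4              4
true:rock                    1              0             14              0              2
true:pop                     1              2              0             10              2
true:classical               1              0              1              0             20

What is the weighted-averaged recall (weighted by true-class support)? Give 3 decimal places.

0.629

Per-class recall (TP/(TP+FN)):
  jazz: TP=13, FN=6+1+7+2=16 → 13/29 = 0.4483
  hiphop: TP=16, FN=2+7+4+4=17 → 16/33 = 0.4848
  rock: TP=14, FN=1+0+0+2=3 → 14/17 = 0.8235
  pop: TP=10, FN=1+2+0+2=5 → 10/15 = 0.6667
  classical: TP=20, FN=1+0+1+0=2 → 20/22 = 0.9091
Weighted-recall = Σ (supportᵢ/N)·recallᵢ with N=116: (29/116)·0.4483 + (33/116)·0.4848 + (17/116)·0.8235 + (15/116)·0.6667 + (22/116)·0.9091 = 0.629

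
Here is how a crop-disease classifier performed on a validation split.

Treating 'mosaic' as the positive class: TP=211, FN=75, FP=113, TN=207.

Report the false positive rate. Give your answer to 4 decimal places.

0.3531

FPR = FP/(FP+TN) = 113/(113+207) = 0.3531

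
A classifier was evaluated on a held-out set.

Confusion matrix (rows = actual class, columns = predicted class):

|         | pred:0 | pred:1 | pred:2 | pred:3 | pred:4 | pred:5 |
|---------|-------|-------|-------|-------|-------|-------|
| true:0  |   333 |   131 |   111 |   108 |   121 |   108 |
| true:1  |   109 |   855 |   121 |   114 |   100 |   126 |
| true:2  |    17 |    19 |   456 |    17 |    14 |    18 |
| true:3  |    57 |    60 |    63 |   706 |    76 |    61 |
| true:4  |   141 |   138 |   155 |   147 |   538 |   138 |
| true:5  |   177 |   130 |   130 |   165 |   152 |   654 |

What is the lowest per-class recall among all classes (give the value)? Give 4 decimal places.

0.3651

Per-class recall (TP/(TP+FN)):
  0: TP=333, FN=131+111+108+121+108=579 → 333/912 = 0.36513
  1: TP=855, FN=109+121+114+100+126=570 → 855/1425 = 0.60000
  2: TP=456, FN=17+19+17+14+18=85 → 456/541 = 0.84288
  3: TP=706, FN=57+60+63+76+61=317 → 706/1023 = 0.69013
  4: TP=538, FN=141+138+155+147+138=719 → 538/1257 = 0.42800
  5: TP=654, FN=177+130+130+165+152=754 → 654/1408 = 0.46449
Lowest is class '0' with recall = 0.3651.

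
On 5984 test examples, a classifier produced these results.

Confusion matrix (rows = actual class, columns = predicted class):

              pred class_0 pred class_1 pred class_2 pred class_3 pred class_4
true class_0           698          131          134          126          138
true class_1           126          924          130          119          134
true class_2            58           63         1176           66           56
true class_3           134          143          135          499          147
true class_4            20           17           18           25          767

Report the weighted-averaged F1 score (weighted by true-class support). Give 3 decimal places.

Per-class F1 score (2·TP/(2·TP+FP+FN)):
  class_0: TP=698, FP=126+58+134+20=338, FN=131+134+126+138=529 → 1396/2263 = 0.6169
  class_1: TP=924, FP=131+63+143+17=354, FN=126+130+119+134=509 → 1848/2711 = 0.6817
  class_2: TP=1176, FP=134+130+135+18=417, FN=58+63+66+56=243 → 2352/3012 = 0.7809
  class_3: TP=499, FP=126+119+66+25=336, FN=134+143+135+147=559 → 998/1893 = 0.5272
  class_4: TP=767, FP=138+134+56+147=475, FN=20+17+18+25=80 → 1534/2089 = 0.7343
Weighted-F1 score = Σ (supportᵢ/N)·F1 scoreᵢ with N=5984: (1227/5984)·0.6169 + (1433/5984)·0.6817 + (1419/5984)·0.7809 + (1058/5984)·0.5272 + (847/5984)·0.7343 = 0.672

0.672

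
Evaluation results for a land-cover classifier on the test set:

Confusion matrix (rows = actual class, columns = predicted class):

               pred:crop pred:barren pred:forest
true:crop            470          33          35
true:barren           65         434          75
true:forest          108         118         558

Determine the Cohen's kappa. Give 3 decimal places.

0.656

Observed agreement pₒ = trace/N = 1462/1896 = 0.7711
Expected agreement pₑ = Σ (rowᵢ·colᵢ)/N² = (538·643 + 574·585 + 784·668)/1896² = 0.3353
κ = (pₒ − pₑ)/(1 − pₑ) = (0.7711 − 0.3353)/(1 − 0.3353) = 0.656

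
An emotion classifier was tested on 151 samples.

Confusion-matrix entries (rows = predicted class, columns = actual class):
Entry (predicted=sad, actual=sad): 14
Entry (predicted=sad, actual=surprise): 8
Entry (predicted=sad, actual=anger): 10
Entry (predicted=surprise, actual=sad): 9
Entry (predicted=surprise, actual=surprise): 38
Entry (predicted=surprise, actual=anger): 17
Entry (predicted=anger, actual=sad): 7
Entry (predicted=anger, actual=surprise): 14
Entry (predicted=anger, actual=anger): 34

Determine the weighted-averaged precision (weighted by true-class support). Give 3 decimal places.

Per-class precision (TP/(TP+FP)):
  sad: TP=14, FP=8+10=18 → 14/32 = 0.4375
  surprise: TP=38, FP=9+17=26 → 38/64 = 0.5938
  anger: TP=34, FP=7+14=21 → 34/55 = 0.6182
Weighted-precision = Σ (supportᵢ/N)·precisionᵢ with N=151: (30/151)·0.4375 + (60/151)·0.5938 + (61/151)·0.6182 = 0.573

0.573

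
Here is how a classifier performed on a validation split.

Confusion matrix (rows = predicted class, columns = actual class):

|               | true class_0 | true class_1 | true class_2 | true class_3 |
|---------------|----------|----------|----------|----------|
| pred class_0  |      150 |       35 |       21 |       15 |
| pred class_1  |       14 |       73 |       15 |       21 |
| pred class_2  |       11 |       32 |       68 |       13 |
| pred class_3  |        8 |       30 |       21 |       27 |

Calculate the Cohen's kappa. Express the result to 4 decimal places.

0.4151

Observed agreement pₒ = trace/N = 318/554 = 0.57401
Expected agreement pₑ = Σ (rowᵢ·colᵢ)/N² = (183·221 + 170·123 + 125·124 + 76·86)/554² = 0.27170
κ = (pₒ − pₑ)/(1 − pₑ) = (0.57401 − 0.27170)/(1 − 0.27170) = 0.4151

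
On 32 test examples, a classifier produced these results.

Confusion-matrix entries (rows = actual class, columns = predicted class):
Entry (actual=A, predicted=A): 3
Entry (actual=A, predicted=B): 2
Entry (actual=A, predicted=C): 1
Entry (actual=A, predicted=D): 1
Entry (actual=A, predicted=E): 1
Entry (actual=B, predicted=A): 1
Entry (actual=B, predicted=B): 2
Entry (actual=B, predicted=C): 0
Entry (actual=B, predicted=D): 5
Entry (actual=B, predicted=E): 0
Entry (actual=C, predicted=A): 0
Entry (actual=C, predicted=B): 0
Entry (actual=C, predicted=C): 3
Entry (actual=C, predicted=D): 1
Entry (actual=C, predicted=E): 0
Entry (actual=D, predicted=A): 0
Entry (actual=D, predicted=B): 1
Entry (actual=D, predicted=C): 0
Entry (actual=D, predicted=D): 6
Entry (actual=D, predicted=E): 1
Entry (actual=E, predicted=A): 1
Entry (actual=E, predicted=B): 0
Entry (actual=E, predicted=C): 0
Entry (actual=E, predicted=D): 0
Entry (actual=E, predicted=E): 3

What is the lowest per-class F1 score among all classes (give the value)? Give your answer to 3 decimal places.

0.308

Per-class F1 score (2·TP/(2·TP+FP+FN)):
  A: TP=3, FP=1+0+0+1=2, FN=2+1+1+1=5 → 6/13 = 0.4615
  B: TP=2, FP=2+0+1+0=3, FN=1+0+5+0=6 → 4/13 = 0.3077
  C: TP=3, FP=1+0+0+0=1, FN=0+0+1+0=1 → 6/8 = 0.7500
  D: TP=6, FP=1+5+1+0=7, FN=0+1+0+1=2 → 12/21 = 0.5714
  E: TP=3, FP=1+0+0+1=2, FN=1+0+0+0=1 → 6/9 = 0.6667
Lowest is class 'B' with F1 score = 0.308.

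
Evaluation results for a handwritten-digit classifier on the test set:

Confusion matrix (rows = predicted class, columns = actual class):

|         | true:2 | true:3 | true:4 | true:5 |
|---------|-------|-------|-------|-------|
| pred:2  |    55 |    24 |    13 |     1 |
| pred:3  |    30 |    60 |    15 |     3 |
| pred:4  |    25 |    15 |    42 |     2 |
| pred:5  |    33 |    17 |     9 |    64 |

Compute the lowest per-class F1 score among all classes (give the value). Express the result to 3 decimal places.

0.466

Per-class F1 score (2·TP/(2·TP+FP+FN)):
  2: TP=55, FP=24+13+1=38, FN=30+25+33=88 → 110/236 = 0.4661
  3: TP=60, FP=30+15+3=48, FN=24+15+17=56 → 120/224 = 0.5357
  4: TP=42, FP=25+15+2=42, FN=13+15+9=37 → 84/163 = 0.5153
  5: TP=64, FP=33+17+9=59, FN=1+3+2=6 → 128/193 = 0.6632
Lowest is class '2' with F1 score = 0.466.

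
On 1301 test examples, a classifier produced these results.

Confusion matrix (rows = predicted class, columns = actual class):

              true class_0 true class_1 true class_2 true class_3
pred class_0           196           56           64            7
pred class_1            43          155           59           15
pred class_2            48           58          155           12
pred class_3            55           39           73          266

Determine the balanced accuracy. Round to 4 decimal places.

0.6012

Balanced accuracy = mean of per-class recall.
  class_0: recall = 196/342 = 0.57310
  class_1: recall = 155/308 = 0.50325
  class_2: recall = 155/351 = 0.44160
  class_3: recall = 266/300 = 0.88667
Mean = (0.57310 + 0.50325 + 0.44160 + 0.88667) / 4 = 0.6012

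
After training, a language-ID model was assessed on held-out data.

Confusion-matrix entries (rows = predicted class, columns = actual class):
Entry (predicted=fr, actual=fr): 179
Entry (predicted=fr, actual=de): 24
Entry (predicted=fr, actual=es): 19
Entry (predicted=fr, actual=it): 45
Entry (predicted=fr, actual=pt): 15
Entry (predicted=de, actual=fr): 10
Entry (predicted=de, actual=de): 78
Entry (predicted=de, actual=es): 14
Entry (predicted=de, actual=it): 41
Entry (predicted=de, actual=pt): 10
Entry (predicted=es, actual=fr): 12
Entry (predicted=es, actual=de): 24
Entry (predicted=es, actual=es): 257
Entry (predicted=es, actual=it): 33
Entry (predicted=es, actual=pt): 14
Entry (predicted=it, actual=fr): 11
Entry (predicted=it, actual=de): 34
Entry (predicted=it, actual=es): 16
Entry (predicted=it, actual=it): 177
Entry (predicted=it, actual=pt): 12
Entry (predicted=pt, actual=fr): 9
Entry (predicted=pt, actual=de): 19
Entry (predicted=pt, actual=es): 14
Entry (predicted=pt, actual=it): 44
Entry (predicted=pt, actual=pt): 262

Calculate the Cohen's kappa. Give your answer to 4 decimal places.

0.6137

Observed agreement pₒ = trace/N = 953/1373 = 0.69410
Expected agreement pₑ = Σ (rowᵢ·colᵢ)/N² = (221·282 + 179·153 + 320·340 + 340·250 + 313·348)/1373² = 0.20817
κ = (pₒ − pₑ)/(1 − pₑ) = (0.69410 − 0.20817)/(1 − 0.20817) = 0.6137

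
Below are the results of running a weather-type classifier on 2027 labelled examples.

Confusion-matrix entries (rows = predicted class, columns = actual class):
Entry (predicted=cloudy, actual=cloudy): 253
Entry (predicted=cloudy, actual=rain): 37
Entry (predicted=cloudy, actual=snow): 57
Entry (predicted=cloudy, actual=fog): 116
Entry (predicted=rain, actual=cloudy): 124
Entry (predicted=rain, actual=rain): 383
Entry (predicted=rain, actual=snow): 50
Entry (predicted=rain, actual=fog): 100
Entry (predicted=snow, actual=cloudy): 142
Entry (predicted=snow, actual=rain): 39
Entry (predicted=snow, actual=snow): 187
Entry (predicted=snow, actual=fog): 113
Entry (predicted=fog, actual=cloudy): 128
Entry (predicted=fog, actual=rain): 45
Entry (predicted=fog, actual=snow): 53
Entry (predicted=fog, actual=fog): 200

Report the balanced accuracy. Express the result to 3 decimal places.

Balanced accuracy = mean of per-class recall.
  cloudy: recall = 253/647 = 0.3910
  rain: recall = 383/504 = 0.7599
  snow: recall = 187/347 = 0.5389
  fog: recall = 200/529 = 0.3781
Mean = (0.3910 + 0.7599 + 0.5389 + 0.3781) / 4 = 0.517

0.517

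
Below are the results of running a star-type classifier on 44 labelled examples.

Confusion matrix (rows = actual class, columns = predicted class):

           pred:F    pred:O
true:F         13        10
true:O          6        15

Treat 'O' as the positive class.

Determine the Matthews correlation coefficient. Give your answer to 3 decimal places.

0.282

MCC = (TP·TN − FP·FN) / √((TP+FP)(TP+FN)(TN+FP)(TN+FN))
Numerator = 15·13 − 10·6 = 135
Denominator = √(25·21·23·19) = √229425 = 478.9833
MCC = 135 / 478.9833 = 0.282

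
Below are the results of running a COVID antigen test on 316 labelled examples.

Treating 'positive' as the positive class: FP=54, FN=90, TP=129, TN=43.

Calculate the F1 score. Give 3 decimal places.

Precision = TP/(TP+FP) = 129/183 = 0.7049
Recall = TP/(TP+FN) = 129/219 = 0.5890
F1 = 2·TP/(2·TP+FP+FN) = 258/402 = 0.642

0.642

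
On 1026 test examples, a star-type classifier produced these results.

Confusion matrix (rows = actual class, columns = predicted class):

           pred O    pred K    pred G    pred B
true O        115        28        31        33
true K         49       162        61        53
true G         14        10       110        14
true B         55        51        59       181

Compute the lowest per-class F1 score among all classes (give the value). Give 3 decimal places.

Per-class F1 score (2·TP/(2·TP+FP+FN)):
  O: TP=115, FP=49+14+55=118, FN=28+31+33=92 → 230/440 = 0.5227
  K: TP=162, FP=28+10+51=89, FN=49+61+53=163 → 324/576 = 0.5625
  G: TP=110, FP=31+61+59=151, FN=14+10+14=38 → 220/409 = 0.5379
  B: TP=181, FP=33+53+14=100, FN=55+51+59=165 → 362/627 = 0.5774
Lowest is class 'O' with F1 score = 0.523.

0.523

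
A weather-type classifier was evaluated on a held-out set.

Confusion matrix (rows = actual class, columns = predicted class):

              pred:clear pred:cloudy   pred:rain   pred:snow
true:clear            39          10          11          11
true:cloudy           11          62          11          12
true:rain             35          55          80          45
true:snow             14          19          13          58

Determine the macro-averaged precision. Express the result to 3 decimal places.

0.494

Per-class precision (TP/(TP+FP)):
  clear: TP=39, FP=11+35+14=60 → 39/99 = 0.3939
  cloudy: TP=62, FP=10+55+19=84 → 62/146 = 0.4247
  rain: TP=80, FP=11+11+13=35 → 80/115 = 0.6957
  snow: TP=58, FP=11+12+45=68 → 58/126 = 0.4603
Macro-precision = mean = (0.3939 + 0.4247 + 0.6957 + 0.4603) / 4 = 0.494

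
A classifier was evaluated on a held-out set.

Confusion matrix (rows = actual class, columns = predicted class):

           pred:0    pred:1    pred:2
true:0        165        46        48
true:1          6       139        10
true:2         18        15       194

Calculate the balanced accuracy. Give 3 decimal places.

Balanced accuracy = mean of per-class recall.
  0: recall = 165/259 = 0.6371
  1: recall = 139/155 = 0.8968
  2: recall = 194/227 = 0.8546
Mean = (0.6371 + 0.8968 + 0.8546) / 3 = 0.796

0.796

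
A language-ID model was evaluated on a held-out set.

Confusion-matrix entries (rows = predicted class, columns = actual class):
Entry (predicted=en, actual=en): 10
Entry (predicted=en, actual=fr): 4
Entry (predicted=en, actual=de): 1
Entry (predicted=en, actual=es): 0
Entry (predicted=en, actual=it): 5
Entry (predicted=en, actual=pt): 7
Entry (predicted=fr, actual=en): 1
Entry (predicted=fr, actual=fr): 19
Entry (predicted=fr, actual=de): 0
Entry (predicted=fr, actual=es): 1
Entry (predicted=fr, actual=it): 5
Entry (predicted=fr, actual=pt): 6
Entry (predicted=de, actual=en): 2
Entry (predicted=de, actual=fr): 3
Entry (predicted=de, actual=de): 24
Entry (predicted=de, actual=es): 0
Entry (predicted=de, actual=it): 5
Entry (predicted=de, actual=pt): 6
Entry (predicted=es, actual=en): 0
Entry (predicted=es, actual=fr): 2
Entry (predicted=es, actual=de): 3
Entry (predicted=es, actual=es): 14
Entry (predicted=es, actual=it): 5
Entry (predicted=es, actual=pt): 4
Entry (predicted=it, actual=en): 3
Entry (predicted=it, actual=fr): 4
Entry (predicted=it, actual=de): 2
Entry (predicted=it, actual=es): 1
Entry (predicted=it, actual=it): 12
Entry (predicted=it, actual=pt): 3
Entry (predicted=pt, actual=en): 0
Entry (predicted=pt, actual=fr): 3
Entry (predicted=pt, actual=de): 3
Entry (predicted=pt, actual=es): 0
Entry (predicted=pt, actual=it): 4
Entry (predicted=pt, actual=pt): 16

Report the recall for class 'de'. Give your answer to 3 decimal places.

recall = TP/(TP+FN).
de: TP=24, FN=1+0+3+2+3=9 → 24/33 = 0.7273

0.727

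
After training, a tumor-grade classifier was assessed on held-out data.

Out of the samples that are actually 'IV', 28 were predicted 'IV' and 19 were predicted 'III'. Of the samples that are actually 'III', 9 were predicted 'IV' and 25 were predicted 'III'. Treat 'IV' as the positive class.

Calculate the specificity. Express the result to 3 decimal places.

Specificity = TN/(TN+FP) = 25/(25+9) = 0.735

0.735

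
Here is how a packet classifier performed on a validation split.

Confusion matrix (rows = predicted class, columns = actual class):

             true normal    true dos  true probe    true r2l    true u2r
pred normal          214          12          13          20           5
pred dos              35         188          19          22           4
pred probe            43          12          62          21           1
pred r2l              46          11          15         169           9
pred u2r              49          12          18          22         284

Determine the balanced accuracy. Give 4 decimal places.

0.6888

Balanced accuracy = mean of per-class recall.
  normal: recall = 214/387 = 0.55297
  dos: recall = 188/235 = 0.80000
  probe: recall = 62/127 = 0.48819
  r2l: recall = 169/254 = 0.66535
  u2r: recall = 284/303 = 0.93729
Mean = (0.55297 + 0.80000 + 0.48819 + 0.66535 + 0.93729) / 5 = 0.6888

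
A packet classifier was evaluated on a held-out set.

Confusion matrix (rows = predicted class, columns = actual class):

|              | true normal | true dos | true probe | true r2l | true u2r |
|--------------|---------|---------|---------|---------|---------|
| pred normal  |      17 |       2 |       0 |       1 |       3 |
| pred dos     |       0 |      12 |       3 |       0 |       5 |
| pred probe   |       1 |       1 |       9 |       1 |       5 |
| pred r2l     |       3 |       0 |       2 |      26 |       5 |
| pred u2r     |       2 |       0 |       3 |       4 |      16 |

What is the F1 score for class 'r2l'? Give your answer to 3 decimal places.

0.765

Treat 'r2l' as positive and all other classes as negative.
F1 score = 2·TP/(2·TP+FP+FN).
r2l: TP=26, FP=3+0+2+5=10, FN=1+0+1+4=6 → 52/68 = 0.7647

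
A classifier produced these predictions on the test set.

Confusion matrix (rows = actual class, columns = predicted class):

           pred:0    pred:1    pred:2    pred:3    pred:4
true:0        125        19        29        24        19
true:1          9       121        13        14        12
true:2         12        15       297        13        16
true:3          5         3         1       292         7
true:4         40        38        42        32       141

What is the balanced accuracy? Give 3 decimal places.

0.713

Balanced accuracy = mean of per-class recall.
  0: recall = 125/216 = 0.5787
  1: recall = 121/169 = 0.7160
  2: recall = 297/353 = 0.8414
  3: recall = 292/308 = 0.9481
  4: recall = 141/293 = 0.4812
Mean = (0.5787 + 0.7160 + 0.8414 + 0.9481 + 0.4812) / 5 = 0.713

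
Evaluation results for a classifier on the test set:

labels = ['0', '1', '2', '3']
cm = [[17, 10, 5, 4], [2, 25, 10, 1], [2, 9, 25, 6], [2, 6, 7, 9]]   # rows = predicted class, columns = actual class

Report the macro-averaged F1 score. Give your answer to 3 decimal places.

0.529

Per-class F1 score (2·TP/(2·TP+FP+FN)):
  0: TP=17, FP=10+5+4=19, FN=2+2+2=6 → 34/59 = 0.5763
  1: TP=25, FP=2+10+1=13, FN=10+9+6=25 → 50/88 = 0.5682
  2: TP=25, FP=2+9+6=17, FN=5+10+7=22 → 50/89 = 0.5618
  3: TP=9, FP=2+6+7=15, FN=4+1+6=11 → 18/44 = 0.4091
Macro-F1 score = mean = (0.5763 + 0.5682 + 0.5618 + 0.4091) / 4 = 0.529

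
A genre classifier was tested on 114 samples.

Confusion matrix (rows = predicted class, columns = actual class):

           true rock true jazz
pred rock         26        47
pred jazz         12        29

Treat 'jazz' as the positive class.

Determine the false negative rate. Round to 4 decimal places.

0.6184

FNR = FN/(FN+TP) = 47/(47+29) = 0.6184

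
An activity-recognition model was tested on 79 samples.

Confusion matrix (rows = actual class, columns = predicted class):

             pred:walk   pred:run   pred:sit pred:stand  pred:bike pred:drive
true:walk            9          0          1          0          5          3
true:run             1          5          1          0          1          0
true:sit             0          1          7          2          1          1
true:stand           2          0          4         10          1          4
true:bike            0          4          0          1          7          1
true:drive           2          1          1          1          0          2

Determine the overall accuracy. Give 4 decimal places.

0.5063

Accuracy = trace / total = (9+5+7+10+7+2=40) / 79 = 40/79 = 0.5063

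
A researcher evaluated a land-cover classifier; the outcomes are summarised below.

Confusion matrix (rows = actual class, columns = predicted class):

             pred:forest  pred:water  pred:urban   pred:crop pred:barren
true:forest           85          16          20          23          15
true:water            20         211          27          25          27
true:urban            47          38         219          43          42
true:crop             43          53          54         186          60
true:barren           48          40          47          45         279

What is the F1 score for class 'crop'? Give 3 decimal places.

0.518

Take TP from the diagonal, FP from the rest of the 'crop' prediction marginal, FN from the rest of the 'crop' actual marginal.
F1 score = 2·TP/(2·TP+FP+FN).
crop: TP=186, FP=23+25+43+45=136, FN=43+53+54+60=210 → 372/718 = 0.5181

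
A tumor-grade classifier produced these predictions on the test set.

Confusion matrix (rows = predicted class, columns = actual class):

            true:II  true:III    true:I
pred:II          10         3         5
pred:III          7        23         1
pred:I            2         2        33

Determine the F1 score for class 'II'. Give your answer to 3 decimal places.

Take TP from the diagonal, FP from the rest of the 'II' prediction marginal, FN from the rest of the 'II' actual marginal.
F1 score = 2·TP/(2·TP+FP+FN).
II: TP=10, FP=3+5=8, FN=7+2=9 → 20/37 = 0.5405

0.541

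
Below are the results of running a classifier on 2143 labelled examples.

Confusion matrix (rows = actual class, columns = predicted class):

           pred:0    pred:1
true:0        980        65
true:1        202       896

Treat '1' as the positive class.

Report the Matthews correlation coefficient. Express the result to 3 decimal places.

MCC = (TP·TN − FP·FN) / √((TP+FP)(TP+FN)(TN+FP)(TN+FN))
Numerator = 896·980 − 65·202 = 864950
Denominator = √(961·1098·1045·1182) = √1303345313820 = 1141641.4997
MCC = 864950 / 1141641.4997 = 0.758

0.758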